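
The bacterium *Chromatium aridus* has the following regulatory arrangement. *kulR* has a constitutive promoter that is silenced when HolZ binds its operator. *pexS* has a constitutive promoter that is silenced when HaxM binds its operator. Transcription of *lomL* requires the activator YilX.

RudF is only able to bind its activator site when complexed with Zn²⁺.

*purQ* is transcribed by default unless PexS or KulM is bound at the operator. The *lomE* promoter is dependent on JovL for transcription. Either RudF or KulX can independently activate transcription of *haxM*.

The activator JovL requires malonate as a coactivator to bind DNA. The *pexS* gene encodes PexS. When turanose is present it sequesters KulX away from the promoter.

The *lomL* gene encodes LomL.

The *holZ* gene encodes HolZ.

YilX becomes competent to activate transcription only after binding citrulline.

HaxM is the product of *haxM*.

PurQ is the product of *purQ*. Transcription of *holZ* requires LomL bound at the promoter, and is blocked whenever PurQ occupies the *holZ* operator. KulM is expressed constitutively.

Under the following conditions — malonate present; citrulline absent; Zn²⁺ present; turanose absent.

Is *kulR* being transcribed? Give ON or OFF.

Zn²⁺ is present, so RudF is active.
Turanose is absent, so KulX is active.
Activator RudF is present, so *haxM* is transcribed.
So HaxM is produced and active.
With repressor HaxM bound, *pexS* is not transcribed.
So PexS is not produced.
KulM is produced constitutively and is active.
With repressor KulM bound, *purQ* is not transcribed.
So PurQ is not produced.
Citrulline is absent, so YilX is inactive.
Required activator YilX is absent, so *lomL* is not transcribed.
So LomL is not produced.
Required activator LomL is absent, so *holZ* is not transcribed.
So HolZ is not produced.
With no repressor bound, *kulR* is transcribed.

ON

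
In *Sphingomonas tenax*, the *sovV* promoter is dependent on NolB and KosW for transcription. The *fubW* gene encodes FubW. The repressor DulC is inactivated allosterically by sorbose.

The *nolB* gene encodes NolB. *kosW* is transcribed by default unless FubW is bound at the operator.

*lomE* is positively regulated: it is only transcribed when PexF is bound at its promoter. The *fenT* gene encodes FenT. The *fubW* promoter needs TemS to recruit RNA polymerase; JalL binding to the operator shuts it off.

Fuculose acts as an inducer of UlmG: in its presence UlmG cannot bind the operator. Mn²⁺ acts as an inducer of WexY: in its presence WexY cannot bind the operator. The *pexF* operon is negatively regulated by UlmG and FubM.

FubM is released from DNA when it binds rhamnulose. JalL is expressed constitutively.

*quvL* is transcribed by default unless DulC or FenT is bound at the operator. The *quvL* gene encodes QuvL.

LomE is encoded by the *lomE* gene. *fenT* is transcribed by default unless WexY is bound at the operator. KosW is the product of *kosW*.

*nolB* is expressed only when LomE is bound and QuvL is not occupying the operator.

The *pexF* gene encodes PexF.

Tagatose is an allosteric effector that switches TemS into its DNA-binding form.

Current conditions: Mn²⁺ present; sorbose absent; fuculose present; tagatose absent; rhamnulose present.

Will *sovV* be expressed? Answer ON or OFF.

Sorbose is absent, so DulC is active.
Mn²⁺ is present, so WexY is inactive.
With no repressor bound, *fenT* is transcribed.
So FenT is produced and active.
With repressor DulC bound, *quvL* is not transcribed.
So QuvL is not produced.
Fuculose is present, so UlmG is inactive.
Rhamnulose is present, so FubM is inactive.
With no repressor bound, *pexF* is transcribed.
So PexF is produced and active.
No repressor is bound and PexF is active, so *lomE* is transcribed.
So LomE is produced and active.
No repressor is bound and LomE is active, so *nolB* is transcribed.
So NolB is produced and active.
Tagatose is absent, so TemS is inactive.
JalL is produced constitutively and is active.
With repressor JalL bound, *fubW* is not transcribed.
So FubW is not produced.
With no repressor bound, *kosW* is transcribed.
So KosW is produced and active.
No repressor is bound and NolB and KosW are active, so *sovV* is transcribed.

ON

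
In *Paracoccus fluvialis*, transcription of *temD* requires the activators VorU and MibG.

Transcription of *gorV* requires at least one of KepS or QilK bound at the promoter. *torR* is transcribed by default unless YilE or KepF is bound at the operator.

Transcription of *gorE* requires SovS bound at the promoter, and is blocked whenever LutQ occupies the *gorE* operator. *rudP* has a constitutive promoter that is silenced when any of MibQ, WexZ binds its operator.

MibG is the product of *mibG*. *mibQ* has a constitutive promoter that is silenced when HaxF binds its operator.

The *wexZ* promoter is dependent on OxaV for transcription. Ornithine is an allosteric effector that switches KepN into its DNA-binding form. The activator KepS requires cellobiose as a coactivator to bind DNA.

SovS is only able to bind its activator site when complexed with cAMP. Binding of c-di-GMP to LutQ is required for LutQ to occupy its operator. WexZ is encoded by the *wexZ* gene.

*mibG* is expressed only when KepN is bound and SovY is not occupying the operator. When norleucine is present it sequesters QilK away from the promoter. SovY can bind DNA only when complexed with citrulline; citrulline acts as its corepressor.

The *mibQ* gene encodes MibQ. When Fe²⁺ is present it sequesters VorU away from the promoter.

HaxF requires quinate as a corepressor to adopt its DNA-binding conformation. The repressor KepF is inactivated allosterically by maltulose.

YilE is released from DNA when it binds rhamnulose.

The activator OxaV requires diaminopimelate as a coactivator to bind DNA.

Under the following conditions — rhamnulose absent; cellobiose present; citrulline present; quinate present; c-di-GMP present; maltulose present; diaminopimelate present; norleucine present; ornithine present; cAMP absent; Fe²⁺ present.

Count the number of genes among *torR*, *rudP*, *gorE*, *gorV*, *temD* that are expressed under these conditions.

1

Rhamnulose is absent, so YilE is active.
Maltulose is present, so KepF is inactive.
With repressor YilE bound, *torR* is not transcribed.
→ *torR* is OFF.
Quinate is present, so HaxF is active.
With repressor HaxF bound, *mibQ* is not transcribed.
So MibQ is not produced.
Diaminopimelate is present, so OxaV is active.
No repressor is bound and OxaV is active, so *wexZ* is transcribed.
So WexZ is produced and active.
With repressor WexZ bound, *rudP* is not transcribed.
→ *rudP* is OFF.
cAMP is absent, so SovS is inactive.
c-di-GMP is present, so LutQ is active.
With repressor LutQ bound, *gorE* is not transcribed.
→ *gorE* is OFF.
Cellobiose is present, so KepS is active.
Norleucine is present, so QilK is inactive.
Activator KepS is present, so *gorV* is transcribed.
→ *gorV* is ON.
Fe²⁺ is present, so VorU is inactive.
Citrulline is present, so SovY is active.
Ornithine is present, so KepN is active.
With repressor SovY bound, *mibG* is not transcribed.
So MibG is not produced.
Required activator VorU is absent, so *temD* is not transcribed.
→ *temD* is OFF.
1 of the 5 genes is transcribed.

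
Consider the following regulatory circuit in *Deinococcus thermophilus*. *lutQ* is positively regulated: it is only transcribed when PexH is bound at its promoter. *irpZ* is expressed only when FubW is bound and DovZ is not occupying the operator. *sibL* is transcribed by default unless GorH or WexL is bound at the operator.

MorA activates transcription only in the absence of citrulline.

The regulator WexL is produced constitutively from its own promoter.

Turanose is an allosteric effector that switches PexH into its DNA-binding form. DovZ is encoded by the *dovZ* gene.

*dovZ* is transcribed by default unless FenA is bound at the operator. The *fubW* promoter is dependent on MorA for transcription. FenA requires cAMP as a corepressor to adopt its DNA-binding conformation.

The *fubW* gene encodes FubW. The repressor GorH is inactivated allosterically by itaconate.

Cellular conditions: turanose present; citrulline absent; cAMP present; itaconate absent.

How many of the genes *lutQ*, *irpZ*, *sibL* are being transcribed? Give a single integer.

2

Turanose is present, so PexH is active.
No repressor is bound and PexH is active, so *lutQ* is transcribed.
→ *lutQ* is ON.
Citrulline is absent, so MorA is active.
No repressor is bound and MorA is active, so *fubW* is transcribed.
So FubW is produced and active.
cAMP is present, so FenA is active.
With repressor FenA bound, *dovZ* is not transcribed.
So DovZ is not produced.
No repressor is bound and FubW is active, so *irpZ* is transcribed.
→ *irpZ* is ON.
Itaconate is absent, so GorH is active.
WexL is produced constitutively and is active.
With repressor GorH bound, *sibL* is not transcribed.
→ *sibL* is OFF.
2 of the 3 genes are transcribed.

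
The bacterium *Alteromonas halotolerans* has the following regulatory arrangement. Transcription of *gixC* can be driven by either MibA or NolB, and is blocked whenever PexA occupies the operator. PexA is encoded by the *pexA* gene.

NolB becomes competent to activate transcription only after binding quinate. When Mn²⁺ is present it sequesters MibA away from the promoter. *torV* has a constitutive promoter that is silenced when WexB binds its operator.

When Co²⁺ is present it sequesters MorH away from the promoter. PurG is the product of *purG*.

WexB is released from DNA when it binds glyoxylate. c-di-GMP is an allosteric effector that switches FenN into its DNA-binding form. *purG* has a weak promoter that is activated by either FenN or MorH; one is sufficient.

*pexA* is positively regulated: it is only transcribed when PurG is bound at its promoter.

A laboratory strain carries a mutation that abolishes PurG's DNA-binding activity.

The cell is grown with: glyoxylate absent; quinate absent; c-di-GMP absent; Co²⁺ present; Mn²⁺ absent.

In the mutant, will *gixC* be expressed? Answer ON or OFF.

PurG is non-functional in this strain, so it has no effect.
Required activator PurG is absent, so *pexA* is not transcribed.
So PexA is not produced.
Mn²⁺ is absent, so MibA is active.
Quinate is absent, so NolB is inactive.
Activator MibA is present, so *gixC* is transcribed.

ON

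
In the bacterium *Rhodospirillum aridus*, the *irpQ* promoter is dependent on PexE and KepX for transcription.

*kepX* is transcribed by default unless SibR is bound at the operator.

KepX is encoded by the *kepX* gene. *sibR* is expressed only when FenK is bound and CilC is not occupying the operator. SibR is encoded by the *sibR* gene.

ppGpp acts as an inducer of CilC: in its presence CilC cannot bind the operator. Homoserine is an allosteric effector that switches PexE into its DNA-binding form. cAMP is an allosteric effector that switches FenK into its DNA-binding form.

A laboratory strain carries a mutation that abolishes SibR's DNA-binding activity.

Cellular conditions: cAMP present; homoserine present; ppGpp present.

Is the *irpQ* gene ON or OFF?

ON

Homoserine is present, so PexE is active.
SibR is non-functional in this strain, so it has no effect.
With no repressor bound, *kepX* is transcribed.
So KepX is produced and active.
No repressor is bound and PexE and KepX are active, so *irpQ* is transcribed.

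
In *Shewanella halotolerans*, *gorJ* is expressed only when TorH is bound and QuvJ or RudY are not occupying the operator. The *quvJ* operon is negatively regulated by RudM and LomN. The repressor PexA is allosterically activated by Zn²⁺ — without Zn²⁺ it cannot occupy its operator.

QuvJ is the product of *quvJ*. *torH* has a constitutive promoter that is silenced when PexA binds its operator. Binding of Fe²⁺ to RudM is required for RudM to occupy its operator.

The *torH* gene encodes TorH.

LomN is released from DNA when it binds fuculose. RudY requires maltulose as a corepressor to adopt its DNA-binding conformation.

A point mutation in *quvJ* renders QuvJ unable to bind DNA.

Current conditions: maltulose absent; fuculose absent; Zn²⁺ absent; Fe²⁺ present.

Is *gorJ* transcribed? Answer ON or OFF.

ON

QuvJ is non-functional in this strain, so it has no effect.
Maltulose is absent, so RudY is inactive.
Zn²⁺ is absent, so PexA is inactive.
With no repressor bound, *torH* is transcribed.
So TorH is produced and active.
No repressor is bound and TorH is active, so *gorJ* is transcribed.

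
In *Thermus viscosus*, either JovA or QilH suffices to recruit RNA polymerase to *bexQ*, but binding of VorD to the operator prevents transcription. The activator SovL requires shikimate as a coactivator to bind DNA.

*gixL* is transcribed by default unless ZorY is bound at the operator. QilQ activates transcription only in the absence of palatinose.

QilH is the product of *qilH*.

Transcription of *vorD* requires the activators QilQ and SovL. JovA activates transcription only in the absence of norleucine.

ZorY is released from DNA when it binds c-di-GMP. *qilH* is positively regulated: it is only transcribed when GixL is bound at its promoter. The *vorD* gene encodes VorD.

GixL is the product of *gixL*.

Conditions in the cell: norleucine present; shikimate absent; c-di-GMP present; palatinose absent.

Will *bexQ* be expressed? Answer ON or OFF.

Norleucine is present, so JovA is inactive.
Palatinose is absent, so QilQ is active.
Shikimate is absent, so SovL is inactive.
Required activator SovL is absent, so *vorD* is not transcribed.
So VorD is not produced.
c-di-GMP is present, so ZorY is inactive.
With no repressor bound, *gixL* is transcribed.
So GixL is produced and active.
No repressor is bound and GixL is active, so *qilH* is transcribed.
So QilH is produced and active.
Activator QilH is present, so *bexQ* is transcribed.

ON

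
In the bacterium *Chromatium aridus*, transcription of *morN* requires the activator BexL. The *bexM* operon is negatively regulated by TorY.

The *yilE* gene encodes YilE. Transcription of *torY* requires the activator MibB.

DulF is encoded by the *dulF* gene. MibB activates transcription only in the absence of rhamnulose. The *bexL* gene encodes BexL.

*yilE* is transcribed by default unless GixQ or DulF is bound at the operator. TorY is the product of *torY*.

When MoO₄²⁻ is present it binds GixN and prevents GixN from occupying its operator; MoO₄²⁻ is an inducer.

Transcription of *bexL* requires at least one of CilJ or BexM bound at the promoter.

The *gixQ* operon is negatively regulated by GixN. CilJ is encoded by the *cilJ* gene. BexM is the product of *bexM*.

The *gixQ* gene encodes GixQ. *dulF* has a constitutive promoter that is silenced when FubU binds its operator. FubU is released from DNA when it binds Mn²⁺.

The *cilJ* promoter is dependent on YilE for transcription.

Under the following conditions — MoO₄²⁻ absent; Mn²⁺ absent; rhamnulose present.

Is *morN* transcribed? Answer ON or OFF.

MoO₄²⁻ is absent, so GixN is active.
With repressor GixN bound, *gixQ* is not transcribed.
So GixQ is not produced.
Mn²⁺ is absent, so FubU is active.
With repressor FubU bound, *dulF* is not transcribed.
So DulF is not produced.
With no repressor bound, *yilE* is transcribed.
So YilE is produced and active.
No repressor is bound and YilE is active, so *cilJ* is transcribed.
So CilJ is produced and active.
Rhamnulose is present, so MibB is inactive.
Required activator MibB is absent, so *torY* is not transcribed.
So TorY is not produced.
With no repressor bound, *bexM* is transcribed.
So BexM is produced and active.
Activator CilJ is present, so *bexL* is transcribed.
So BexL is produced and active.
No repressor is bound and BexL is active, so *morN* is transcribed.

ON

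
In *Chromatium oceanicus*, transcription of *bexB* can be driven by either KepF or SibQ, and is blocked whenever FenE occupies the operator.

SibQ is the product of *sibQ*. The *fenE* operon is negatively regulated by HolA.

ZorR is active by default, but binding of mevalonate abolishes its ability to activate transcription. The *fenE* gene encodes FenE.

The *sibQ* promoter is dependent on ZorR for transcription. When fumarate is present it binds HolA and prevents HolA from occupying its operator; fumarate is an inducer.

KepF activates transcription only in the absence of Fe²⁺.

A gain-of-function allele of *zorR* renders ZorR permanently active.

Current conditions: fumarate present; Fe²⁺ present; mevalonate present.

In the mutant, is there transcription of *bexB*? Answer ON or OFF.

OFF

Fe²⁺ is present, so KepF is inactive.
Fumarate is present, so HolA is inactive.
With no repressor bound, *fenE* is transcribed.
So FenE is produced and active.
ZorR is constitutively active in this strain.
No repressor is bound and ZorR is active, so *sibQ* is transcribed.
So SibQ is produced and active.
With repressor FenE bound, *bexB* is not transcribed.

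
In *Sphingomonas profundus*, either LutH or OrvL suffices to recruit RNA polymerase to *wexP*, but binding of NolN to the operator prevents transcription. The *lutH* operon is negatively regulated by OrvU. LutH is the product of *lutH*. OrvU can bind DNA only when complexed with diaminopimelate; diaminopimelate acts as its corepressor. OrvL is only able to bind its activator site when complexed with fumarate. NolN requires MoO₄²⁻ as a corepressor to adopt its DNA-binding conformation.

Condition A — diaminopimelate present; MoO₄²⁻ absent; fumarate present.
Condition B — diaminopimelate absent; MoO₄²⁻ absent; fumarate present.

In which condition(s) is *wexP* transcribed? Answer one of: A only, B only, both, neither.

both

Condition A:
Diaminopimelate is present, so OrvU is active.
With repressor OrvU bound, *lutH* is not transcribed.
So LutH is not produced.
MoO₄²⁻ is absent, so NolN is inactive.
Fumarate is present, so OrvL is active.
Activator OrvL is present, so *wexP* is transcribed.
→ *wexP* is ON in A.
Condition B:
Diaminopimelate is absent, so OrvU is inactive.
With no repressor bound, *lutH* is transcribed.
So LutH is produced and active.
MoO₄²⁻ is absent, so NolN is inactive.
Fumarate is present, so OrvL is active.
Activator LutH is present, so *wexP* is transcribed.
→ *wexP* is ON in B.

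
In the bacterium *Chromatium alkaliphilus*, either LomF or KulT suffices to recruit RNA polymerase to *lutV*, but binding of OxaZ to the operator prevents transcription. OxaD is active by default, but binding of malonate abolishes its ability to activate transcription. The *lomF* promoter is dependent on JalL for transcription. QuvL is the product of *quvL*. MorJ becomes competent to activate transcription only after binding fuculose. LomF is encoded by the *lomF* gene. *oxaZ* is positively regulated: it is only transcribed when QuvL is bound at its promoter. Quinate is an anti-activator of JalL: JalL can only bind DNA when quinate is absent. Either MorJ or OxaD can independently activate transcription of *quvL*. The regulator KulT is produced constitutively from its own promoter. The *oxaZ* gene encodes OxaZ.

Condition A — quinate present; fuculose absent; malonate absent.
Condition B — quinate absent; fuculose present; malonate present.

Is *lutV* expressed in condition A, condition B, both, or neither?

Condition A:
Quinate is present, so JalL is inactive.
Required activator JalL is absent, so *lomF* is not transcribed.
So LomF is not produced.
Fuculose is absent, so MorJ is inactive.
Malonate is absent, so OxaD is active.
Activator OxaD is present, so *quvL* is transcribed.
So QuvL is produced and active.
No repressor is bound and QuvL is active, so *oxaZ* is transcribed.
So OxaZ is produced and active.
KulT is produced constitutively and is active.
With repressor OxaZ bound, *lutV* is not transcribed.
→ *lutV* is OFF in A.
Condition B:
Quinate is absent, so JalL is active.
No repressor is bound and JalL is active, so *lomF* is transcribed.
So LomF is produced and active.
Fuculose is present, so MorJ is active.
Malonate is present, so OxaD is inactive.
Activator MorJ is present, so *quvL* is transcribed.
So QuvL is produced and active.
No repressor is bound and QuvL is active, so *oxaZ* is transcribed.
So OxaZ is produced and active.
KulT is produced constitutively and is active.
With repressor OxaZ bound, *lutV* is not transcribed.
→ *lutV* is OFF in B.

neither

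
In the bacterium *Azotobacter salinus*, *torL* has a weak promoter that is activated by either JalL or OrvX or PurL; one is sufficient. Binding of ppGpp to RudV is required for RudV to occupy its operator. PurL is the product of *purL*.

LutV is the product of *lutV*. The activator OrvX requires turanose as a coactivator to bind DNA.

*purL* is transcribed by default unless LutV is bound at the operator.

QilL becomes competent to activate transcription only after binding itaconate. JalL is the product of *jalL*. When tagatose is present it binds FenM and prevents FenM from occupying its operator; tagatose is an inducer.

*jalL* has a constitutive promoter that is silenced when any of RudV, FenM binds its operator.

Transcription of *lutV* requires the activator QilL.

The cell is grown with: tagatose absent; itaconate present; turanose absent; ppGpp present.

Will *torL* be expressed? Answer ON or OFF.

OFF

ppGpp is present, so RudV is active.
Tagatose is absent, so FenM is active.
With repressor RudV bound, *jalL* is not transcribed.
So JalL is not produced.
Turanose is absent, so OrvX is inactive.
Itaconate is present, so QilL is active.
No repressor is bound and QilL is active, so *lutV* is transcribed.
So LutV is produced and active.
With repressor LutV bound, *purL* is not transcribed.
So PurL is not produced.
No activator is available at the *torL* promoter, so *torL* is not transcribed.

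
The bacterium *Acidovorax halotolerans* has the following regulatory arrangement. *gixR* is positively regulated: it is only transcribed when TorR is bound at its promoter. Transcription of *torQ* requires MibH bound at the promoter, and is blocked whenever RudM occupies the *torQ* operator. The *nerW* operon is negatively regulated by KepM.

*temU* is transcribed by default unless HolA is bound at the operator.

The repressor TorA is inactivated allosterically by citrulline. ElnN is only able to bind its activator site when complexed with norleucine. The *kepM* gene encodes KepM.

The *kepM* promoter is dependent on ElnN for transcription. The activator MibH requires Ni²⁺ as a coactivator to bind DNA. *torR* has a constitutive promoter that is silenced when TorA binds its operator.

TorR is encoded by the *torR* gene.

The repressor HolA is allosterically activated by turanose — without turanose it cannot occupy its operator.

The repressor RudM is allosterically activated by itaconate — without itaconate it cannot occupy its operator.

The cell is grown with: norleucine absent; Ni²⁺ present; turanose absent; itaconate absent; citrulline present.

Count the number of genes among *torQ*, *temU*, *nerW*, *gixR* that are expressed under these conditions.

Ni²⁺ is present, so MibH is active.
Itaconate is absent, so RudM is inactive.
No repressor is bound and MibH is active, so *torQ* is transcribed.
→ *torQ* is ON.
Turanose is absent, so HolA is inactive.
With no repressor bound, *temU* is transcribed.
→ *temU* is ON.
Norleucine is absent, so ElnN is inactive.
Required activator ElnN is absent, so *kepM* is not transcribed.
So KepM is not produced.
With no repressor bound, *nerW* is transcribed.
→ *nerW* is ON.
Citrulline is present, so TorA is inactive.
With no repressor bound, *torR* is transcribed.
So TorR is produced and active.
No repressor is bound and TorR is active, so *gixR* is transcribed.
→ *gixR* is ON.
4 of the 4 genes are transcribed.

4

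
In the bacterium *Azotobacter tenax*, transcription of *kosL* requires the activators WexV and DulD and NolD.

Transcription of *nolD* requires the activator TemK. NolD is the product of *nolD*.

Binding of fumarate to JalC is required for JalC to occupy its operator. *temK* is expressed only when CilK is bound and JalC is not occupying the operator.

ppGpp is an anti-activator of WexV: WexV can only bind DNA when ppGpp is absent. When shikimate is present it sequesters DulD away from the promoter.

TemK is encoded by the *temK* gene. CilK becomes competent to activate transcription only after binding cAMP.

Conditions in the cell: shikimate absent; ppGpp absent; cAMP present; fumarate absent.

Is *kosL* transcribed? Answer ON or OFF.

ON

ppGpp is absent, so WexV is active.
Shikimate is absent, so DulD is active.
Fumarate is absent, so JalC is inactive.
cAMP is present, so CilK is active.
No repressor is bound and CilK is active, so *temK* is transcribed.
So TemK is produced and active.
No repressor is bound and TemK is active, so *nolD* is transcribed.
So NolD is produced and active.
No repressor is bound and WexV and DulD and NolD are active, so *kosL* is transcribed.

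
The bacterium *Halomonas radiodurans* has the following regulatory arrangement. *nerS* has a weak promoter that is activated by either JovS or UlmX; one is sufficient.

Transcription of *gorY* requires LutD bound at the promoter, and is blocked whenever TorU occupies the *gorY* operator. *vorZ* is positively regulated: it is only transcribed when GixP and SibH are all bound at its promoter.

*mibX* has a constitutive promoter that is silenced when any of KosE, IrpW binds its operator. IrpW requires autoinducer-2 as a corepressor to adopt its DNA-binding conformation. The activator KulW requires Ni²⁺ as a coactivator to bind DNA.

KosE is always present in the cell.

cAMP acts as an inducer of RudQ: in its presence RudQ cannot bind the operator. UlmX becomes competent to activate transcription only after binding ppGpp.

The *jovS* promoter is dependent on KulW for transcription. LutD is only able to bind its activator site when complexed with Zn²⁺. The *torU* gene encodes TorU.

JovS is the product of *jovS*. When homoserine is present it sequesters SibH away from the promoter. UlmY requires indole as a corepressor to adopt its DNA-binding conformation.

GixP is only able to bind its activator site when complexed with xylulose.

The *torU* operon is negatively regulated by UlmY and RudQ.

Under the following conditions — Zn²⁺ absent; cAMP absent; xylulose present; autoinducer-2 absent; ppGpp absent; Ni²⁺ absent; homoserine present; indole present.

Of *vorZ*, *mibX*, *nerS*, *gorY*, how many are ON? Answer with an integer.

0

Xylulose is present, so GixP is active.
Homoserine is present, so SibH is inactive.
Required activator SibH is absent, so *vorZ* is not transcribed.
→ *vorZ* is OFF.
KosE is produced constitutively and is active.
Autoinducer-2 is absent, so IrpW is inactive.
With repressor KosE bound, *mibX* is not transcribed.
→ *mibX* is OFF.
Ni²⁺ is absent, so KulW is inactive.
Required activator KulW is absent, so *jovS* is not transcribed.
So JovS is not produced.
ppGpp is absent, so UlmX is inactive.
No activator is available at the *nerS* promoter, so *nerS* is not transcribed.
→ *nerS* is OFF.
Indole is present, so UlmY is active.
cAMP is absent, so RudQ is active.
With repressor UlmY bound, *torU* is not transcribed.
So TorU is not produced.
Zn²⁺ is absent, so LutD is inactive.
Required activator LutD is absent, so *gorY* is not transcribed.
→ *gorY* is OFF.
0 of the 4 genes are transcribed.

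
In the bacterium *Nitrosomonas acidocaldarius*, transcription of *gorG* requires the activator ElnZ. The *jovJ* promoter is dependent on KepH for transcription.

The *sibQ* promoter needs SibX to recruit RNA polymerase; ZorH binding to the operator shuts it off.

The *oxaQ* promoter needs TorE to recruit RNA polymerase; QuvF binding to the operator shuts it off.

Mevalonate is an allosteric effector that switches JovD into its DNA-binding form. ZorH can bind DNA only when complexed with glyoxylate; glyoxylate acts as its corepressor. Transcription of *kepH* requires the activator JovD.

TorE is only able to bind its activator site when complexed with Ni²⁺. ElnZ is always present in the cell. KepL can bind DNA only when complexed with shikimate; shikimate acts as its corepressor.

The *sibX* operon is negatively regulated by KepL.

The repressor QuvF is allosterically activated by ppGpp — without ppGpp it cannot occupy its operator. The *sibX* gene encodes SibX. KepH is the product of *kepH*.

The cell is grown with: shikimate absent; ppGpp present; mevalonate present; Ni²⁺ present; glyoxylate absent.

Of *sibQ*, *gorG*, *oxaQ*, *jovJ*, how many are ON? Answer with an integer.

3

Shikimate is absent, so KepL is inactive.
With no repressor bound, *sibX* is transcribed.
So SibX is produced and active.
Glyoxylate is absent, so ZorH is inactive.
No repressor is bound and SibX is active, so *sibQ* is transcribed.
→ *sibQ* is ON.
ElnZ is produced constitutively and is active.
No repressor is bound and ElnZ is active, so *gorG* is transcribed.
→ *gorG* is ON.
ppGpp is present, so QuvF is active.
Ni²⁺ is present, so TorE is active.
With repressor QuvF bound, *oxaQ* is not transcribed.
→ *oxaQ* is OFF.
Mevalonate is present, so JovD is active.
No repressor is bound and JovD is active, so *kepH* is transcribed.
So KepH is produced and active.
No repressor is bound and KepH is active, so *jovJ* is transcribed.
→ *jovJ* is ON.
3 of the 4 genes are transcribed.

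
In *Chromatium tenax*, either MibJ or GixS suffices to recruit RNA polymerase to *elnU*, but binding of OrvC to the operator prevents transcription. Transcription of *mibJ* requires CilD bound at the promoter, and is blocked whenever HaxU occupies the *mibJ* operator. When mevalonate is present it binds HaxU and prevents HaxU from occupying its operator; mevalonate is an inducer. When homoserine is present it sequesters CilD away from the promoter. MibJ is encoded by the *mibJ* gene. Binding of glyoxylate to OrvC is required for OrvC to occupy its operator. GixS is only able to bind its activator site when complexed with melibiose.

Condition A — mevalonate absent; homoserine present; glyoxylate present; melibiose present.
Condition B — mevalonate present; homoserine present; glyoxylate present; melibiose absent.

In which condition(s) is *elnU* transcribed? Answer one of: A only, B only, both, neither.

Condition A:
Mevalonate is absent, so HaxU is active.
Homoserine is present, so CilD is inactive.
With repressor HaxU bound, *mibJ* is not transcribed.
So MibJ is not produced.
Glyoxylate is present, so OrvC is active.
Melibiose is present, so GixS is active.
With repressor OrvC bound, *elnU* is not transcribed.
→ *elnU* is OFF in A.
Condition B:
Mevalonate is present, so HaxU is inactive.
Homoserine is present, so CilD is inactive.
Required activator CilD is absent, so *mibJ* is not transcribed.
So MibJ is not produced.
Glyoxylate is present, so OrvC is active.
Melibiose is absent, so GixS is inactive.
With repressor OrvC bound, *elnU* is not transcribed.
→ *elnU* is OFF in B.

neither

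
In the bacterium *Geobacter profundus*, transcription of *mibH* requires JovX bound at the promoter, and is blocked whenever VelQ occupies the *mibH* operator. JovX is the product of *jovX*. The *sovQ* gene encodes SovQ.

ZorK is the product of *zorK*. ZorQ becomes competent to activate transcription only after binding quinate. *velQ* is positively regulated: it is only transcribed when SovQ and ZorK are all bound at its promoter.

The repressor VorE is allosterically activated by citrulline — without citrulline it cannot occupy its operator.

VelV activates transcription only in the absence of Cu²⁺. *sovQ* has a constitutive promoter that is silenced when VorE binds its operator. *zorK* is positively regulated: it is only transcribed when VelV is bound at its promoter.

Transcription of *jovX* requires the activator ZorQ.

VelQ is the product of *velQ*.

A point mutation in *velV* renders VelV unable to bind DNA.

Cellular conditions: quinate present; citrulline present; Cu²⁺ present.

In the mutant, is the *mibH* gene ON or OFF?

ON

Citrulline is present, so VorE is active.
With repressor VorE bound, *sovQ* is not transcribed.
So SovQ is not produced.
VelV is non-functional in this strain, so it has no effect.
Required activator VelV is absent, so *zorK* is not transcribed.
So ZorK is not produced.
Required activator SovQ is absent, so *velQ* is not transcribed.
So VelQ is not produced.
Quinate is present, so ZorQ is active.
No repressor is bound and ZorQ is active, so *jovX* is transcribed.
So JovX is produced and active.
No repressor is bound and JovX is active, so *mibH* is transcribed.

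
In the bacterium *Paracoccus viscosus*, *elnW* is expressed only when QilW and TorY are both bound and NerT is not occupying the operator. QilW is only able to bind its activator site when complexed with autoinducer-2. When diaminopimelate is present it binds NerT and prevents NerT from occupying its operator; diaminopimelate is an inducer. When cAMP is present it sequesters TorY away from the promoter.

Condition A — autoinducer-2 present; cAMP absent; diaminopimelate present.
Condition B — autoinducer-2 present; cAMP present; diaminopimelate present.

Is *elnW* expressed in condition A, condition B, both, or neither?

Condition A:
Autoinducer-2 is present, so QilW is active.
cAMP is absent, so TorY is active.
Diaminopimelate is present, so NerT is inactive.
No repressor is bound and QilW and TorY are active, so *elnW* is transcribed.
→ *elnW* is ON in A.
Condition B:
Autoinducer-2 is present, so QilW is active.
cAMP is present, so TorY is inactive.
Diaminopimelate is present, so NerT is inactive.
Required activator TorY is absent, so *elnW* is not transcribed.
→ *elnW* is OFF in B.

A only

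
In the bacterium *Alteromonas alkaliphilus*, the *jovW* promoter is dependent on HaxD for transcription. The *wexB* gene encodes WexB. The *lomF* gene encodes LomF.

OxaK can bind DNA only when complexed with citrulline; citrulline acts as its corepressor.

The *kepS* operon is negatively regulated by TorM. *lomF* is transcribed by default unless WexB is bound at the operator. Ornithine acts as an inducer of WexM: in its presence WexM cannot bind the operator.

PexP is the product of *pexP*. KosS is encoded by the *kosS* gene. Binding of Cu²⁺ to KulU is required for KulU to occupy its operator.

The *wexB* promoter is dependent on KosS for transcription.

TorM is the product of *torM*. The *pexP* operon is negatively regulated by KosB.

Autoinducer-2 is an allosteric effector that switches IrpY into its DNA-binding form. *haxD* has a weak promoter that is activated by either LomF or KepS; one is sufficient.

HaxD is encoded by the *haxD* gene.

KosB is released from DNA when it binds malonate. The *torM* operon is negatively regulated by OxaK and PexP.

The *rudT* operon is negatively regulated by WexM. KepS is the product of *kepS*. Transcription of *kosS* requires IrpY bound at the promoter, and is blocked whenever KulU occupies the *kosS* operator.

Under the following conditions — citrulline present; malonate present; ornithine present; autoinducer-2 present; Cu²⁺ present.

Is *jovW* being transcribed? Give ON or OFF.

ON

Cu²⁺ is present, so KulU is active.
Autoinducer-2 is present, so IrpY is active.
With repressor KulU bound, *kosS* is not transcribed.
So KosS is not produced.
Required activator KosS is absent, so *wexB* is not transcribed.
So WexB is not produced.
With no repressor bound, *lomF* is transcribed.
So LomF is produced and active.
Citrulline is present, so OxaK is active.
Malonate is present, so KosB is inactive.
With no repressor bound, *pexP* is transcribed.
So PexP is produced and active.
With repressor OxaK bound, *torM* is not transcribed.
So TorM is not produced.
With no repressor bound, *kepS* is transcribed.
So KepS is produced and active.
Activator LomF is present, so *haxD* is transcribed.
So HaxD is produced and active.
No repressor is bound and HaxD is active, so *jovW* is transcribed.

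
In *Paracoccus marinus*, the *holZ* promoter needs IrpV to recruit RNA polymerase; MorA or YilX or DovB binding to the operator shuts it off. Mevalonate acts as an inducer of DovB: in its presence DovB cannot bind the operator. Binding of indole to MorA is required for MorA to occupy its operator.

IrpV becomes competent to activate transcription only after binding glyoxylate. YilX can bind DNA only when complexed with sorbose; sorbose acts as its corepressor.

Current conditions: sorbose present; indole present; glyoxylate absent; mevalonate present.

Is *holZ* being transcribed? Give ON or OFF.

Indole is present, so MorA is active.
Glyoxylate is absent, so IrpV is inactive.
Sorbose is present, so YilX is active.
Mevalonate is present, so DovB is inactive.
With repressor MorA bound, *holZ* is not transcribed.

OFF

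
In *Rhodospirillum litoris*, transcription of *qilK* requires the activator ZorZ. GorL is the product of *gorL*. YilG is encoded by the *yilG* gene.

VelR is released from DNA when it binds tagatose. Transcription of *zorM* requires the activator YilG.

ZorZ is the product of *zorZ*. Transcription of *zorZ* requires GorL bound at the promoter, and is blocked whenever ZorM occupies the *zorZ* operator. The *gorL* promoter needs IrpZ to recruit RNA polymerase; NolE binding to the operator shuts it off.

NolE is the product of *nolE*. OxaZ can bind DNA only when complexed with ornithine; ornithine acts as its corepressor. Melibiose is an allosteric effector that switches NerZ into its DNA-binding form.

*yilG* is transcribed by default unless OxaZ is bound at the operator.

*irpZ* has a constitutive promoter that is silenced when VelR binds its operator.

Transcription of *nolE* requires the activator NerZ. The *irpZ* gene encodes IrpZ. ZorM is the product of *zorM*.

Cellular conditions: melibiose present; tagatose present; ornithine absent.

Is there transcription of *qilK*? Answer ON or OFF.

Melibiose is present, so NerZ is active.
No repressor is bound and NerZ is active, so *nolE* is transcribed.
So NolE is produced and active.
Tagatose is present, so VelR is inactive.
With no repressor bound, *irpZ* is transcribed.
So IrpZ is produced and active.
With repressor NolE bound, *gorL* is not transcribed.
So GorL is not produced.
Ornithine is absent, so OxaZ is inactive.
With no repressor bound, *yilG* is transcribed.
So YilG is produced and active.
No repressor is bound and YilG is active, so *zorM* is transcribed.
So ZorM is produced and active.
With repressor ZorM bound, *zorZ* is not transcribed.
So ZorZ is not produced.
Required activator ZorZ is absent, so *qilK* is not transcribed.

OFF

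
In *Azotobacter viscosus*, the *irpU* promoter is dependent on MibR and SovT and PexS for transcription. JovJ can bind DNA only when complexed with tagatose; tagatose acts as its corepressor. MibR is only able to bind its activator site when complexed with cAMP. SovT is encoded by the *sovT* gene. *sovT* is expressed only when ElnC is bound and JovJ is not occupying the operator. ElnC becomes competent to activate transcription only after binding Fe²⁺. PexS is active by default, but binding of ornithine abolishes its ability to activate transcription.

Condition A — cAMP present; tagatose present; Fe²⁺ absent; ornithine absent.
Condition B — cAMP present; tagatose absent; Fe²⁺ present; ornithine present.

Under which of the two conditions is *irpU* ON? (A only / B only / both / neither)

neither

Condition A:
cAMP is present, so MibR is active.
Tagatose is present, so JovJ is active.
Fe²⁺ is absent, so ElnC is inactive.
With repressor JovJ bound, *sovT* is not transcribed.
So SovT is not produced.
Ornithine is absent, so PexS is active.
Required activator SovT is absent, so *irpU* is not transcribed.
→ *irpU* is OFF in A.
Condition B:
cAMP is present, so MibR is active.
Tagatose is absent, so JovJ is inactive.
Fe²⁺ is present, so ElnC is active.
No repressor is bound and ElnC is active, so *sovT* is transcribed.
So SovT is produced and active.
Ornithine is present, so PexS is inactive.
Required activator PexS is absent, so *irpU* is not transcribed.
→ *irpU* is OFF in B.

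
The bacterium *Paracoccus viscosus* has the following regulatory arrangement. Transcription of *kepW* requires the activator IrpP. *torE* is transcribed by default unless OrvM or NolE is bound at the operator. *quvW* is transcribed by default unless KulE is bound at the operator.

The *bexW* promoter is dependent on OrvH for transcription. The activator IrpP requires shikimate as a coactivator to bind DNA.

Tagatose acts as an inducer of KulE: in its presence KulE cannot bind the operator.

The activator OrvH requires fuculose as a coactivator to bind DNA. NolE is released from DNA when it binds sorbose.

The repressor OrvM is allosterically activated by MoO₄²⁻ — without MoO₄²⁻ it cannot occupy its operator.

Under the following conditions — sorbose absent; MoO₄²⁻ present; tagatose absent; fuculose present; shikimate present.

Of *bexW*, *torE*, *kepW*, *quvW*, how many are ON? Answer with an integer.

Fuculose is present, so OrvH is active.
No repressor is bound and OrvH is active, so *bexW* is transcribed.
→ *bexW* is ON.
MoO₄²⁻ is present, so OrvM is active.
Sorbose is absent, so NolE is active.
With repressor OrvM bound, *torE* is not transcribed.
→ *torE* is OFF.
Shikimate is present, so IrpP is active.
No repressor is bound and IrpP is active, so *kepW* is transcribed.
→ *kepW* is ON.
Tagatose is absent, so KulE is active.
With repressor KulE bound, *quvW* is not transcribed.
→ *quvW* is OFF.
2 of the 4 genes are transcribed.

2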